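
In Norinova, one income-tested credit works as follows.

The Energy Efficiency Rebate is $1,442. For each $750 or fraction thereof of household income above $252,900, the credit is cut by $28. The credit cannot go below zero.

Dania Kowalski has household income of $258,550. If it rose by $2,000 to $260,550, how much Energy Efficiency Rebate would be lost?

At $258,550 — income exceeds $252,900 by $5,650, which is 8 full-or-partial $750 increments; reduction = 8 × $28 = $224, leaving $1,218.
At $260,550 — income exceeds $252,900 by $7,650, which is 11 full-or-partial $750 increments; reduction = 11 × $28 = $308, leaving $1,134.
Lost: $1,218 − $1,134 = $84.

$84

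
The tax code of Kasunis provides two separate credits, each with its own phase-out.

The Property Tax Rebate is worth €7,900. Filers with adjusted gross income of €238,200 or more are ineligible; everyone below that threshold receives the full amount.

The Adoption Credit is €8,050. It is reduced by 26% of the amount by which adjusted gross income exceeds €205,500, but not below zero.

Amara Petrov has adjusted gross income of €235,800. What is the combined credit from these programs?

€8,072

Property Tax Rebate: €235,800 is below the €238,200 cutoff, so the full €7,900 applies.
Adoption Credit: 26% of the €30,300 excess over €205,500 is €7,878; credit = €8,050 − €7,878 = €172.
Total: €7,900 + €172 = €8,072.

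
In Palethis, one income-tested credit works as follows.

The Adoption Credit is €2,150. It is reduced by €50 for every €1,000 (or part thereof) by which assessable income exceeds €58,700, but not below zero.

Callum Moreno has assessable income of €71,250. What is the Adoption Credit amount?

€1,500

Adoption Credit: income exceeds €58,700 by €12,550, which is 13 full-or-partial €1,000 increments; reduction = 13 × €50 = €650, leaving €1,500.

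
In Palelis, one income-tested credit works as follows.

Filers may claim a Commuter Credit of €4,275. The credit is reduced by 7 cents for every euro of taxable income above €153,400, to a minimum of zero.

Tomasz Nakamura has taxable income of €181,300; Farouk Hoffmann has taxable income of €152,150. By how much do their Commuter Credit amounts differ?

Tomasz (€181,300): Commuter Credit: 7% of the €27,900 excess over €153,400 is €1,953; credit = €4,275 − €1,953 = €2,322.
Farouk (€152,150): Commuter Credit: €152,150 is at or below the €153,400 threshold, so the full €4,275 applies.
Difference: |€2,322 − €4,275| = €1,953.

€1,953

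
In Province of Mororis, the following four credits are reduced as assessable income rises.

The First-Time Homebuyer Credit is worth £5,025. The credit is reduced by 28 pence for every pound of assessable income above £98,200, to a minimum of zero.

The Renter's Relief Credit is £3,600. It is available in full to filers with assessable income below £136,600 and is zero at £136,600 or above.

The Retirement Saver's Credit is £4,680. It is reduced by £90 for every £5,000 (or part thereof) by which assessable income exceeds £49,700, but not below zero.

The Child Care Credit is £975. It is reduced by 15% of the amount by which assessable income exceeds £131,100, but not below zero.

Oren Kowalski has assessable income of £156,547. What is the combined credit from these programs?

£2,700

First-Time Homebuyer Credit: 28% of the £58,347 excess over £98,200 is £16,337.16 ≥ base, so the credit is £0.
Renter's Relief Credit: £156,547 meets or exceeds the £136,600 cutoff, so the credit is £0.
Retirement Saver's Credit: income exceeds £49,700 by £106,847, which is 22 full-or-partial £5,000 increments; reduction = 22 × £90 = £1,980, leaving £2,700.
Child Care Credit: 15% of the £25,447 excess over £131,100 is £3,817.05 ≥ base, so the credit is £0.
Total: £0 + £0 + £2,700 + £0 = £2,700.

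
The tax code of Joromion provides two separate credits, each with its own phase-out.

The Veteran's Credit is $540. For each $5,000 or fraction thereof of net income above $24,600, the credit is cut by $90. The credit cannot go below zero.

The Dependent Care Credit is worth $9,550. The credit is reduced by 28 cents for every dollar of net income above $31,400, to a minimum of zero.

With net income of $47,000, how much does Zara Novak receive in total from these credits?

$5,272

Veteran's Credit: income exceeds $24,600 by $22,400, which is 5 full-or-partial $5,000 increments; reduction = 5 × $90 = $450, leaving $90.
Dependent Care Credit: 28% of the $15,600 excess over $31,400 is $4,368; credit = $9,550 − $4,368 = $5,182.
Total: $90 + $5,182 = $5,272.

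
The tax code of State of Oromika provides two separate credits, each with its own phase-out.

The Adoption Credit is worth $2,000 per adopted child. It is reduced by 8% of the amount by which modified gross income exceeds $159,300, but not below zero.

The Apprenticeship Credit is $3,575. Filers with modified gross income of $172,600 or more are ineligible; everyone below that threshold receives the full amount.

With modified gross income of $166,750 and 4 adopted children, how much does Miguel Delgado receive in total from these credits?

Adoption Credit: base = 4 × $2,000 = $8,000. 8% of the $7,450 excess over $159,300 is $596; credit = $8,000 − $596 = $7,404.
Apprenticeship Credit: $166,750 is below the $172,600 cutoff, so the full $3,575 applies.
Total: $7,404 + $3,575 = $10,979.

$10,979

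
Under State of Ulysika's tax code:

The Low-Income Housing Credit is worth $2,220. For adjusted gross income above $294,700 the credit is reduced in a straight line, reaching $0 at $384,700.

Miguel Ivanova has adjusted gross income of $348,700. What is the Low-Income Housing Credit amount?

$888

Low-Income Housing Credit: $348,700 is $54,000 into a $90,000 phase-out range, leaving 36,000/90,000 of the credit: $2,220 × 36,000/90,000 = $888.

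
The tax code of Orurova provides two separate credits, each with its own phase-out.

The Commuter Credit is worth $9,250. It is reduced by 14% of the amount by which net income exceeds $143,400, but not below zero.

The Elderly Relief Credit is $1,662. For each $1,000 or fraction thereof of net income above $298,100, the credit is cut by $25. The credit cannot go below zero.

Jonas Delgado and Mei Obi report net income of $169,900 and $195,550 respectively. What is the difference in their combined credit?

$3,591

Jonas ($169,900): Commuter Credit: 14% of the $26,500 excess over $143,400 is $3,710; credit = $9,250 − $3,710 = $5,540. Elderly Relief Credit: $169,900 is at or below the $298,100 threshold, so the full $1,662 applies. total $5,540 + $1,662 = $7,202
Mei ($195,550): Commuter Credit: 14% of the $52,150 excess over $143,400 is $7,301; credit = $9,250 − $7,301 = $1,949. Elderly Relief Credit: $195,550 is at or below the $298,100 threshold, so the full $1,662 applies. total $1,949 + $1,662 = $3,611
Difference: |$7,202 − $3,611| = $3,591.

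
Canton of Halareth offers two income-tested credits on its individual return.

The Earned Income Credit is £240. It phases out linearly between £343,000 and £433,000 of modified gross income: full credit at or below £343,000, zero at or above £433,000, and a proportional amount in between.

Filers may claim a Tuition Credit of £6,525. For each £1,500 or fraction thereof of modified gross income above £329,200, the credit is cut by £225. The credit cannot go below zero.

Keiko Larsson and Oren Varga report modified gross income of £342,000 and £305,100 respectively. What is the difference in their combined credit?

£2,025

Keiko (£342,000): Earned Income Credit: £342,000 is at or below the £343,000 threshold, so the full £240 applies. Tuition Credit: income exceeds £329,200 by £12,800, which is 9 full-or-partial £1,500 increments; reduction = 9 × £225 = £2,025, leaving £4,500. total £240 + £4,500 = £4,740
Oren (£305,100): Earned Income Credit: £305,100 is at or below the £343,000 threshold, so the full £240 applies. Tuition Credit: £305,100 is at or below the £329,200 threshold, so the full £6,525 applies. total £240 + £6,525 = £6,765
Difference: |£4,740 − £6,765| = £2,025.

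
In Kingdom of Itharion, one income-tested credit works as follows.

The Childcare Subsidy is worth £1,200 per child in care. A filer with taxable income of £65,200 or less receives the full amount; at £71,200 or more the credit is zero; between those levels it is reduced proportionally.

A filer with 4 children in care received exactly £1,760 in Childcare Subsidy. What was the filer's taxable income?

Full credit = 4 × £1,200 = £4,800.
£1,760 is 1,760/4,800 of the full £4,800, so 3,040/4,800 of the £6,000 range has been used: income = £65,200 + £6,000 × 3,040/4,800 = £69,000.

£69,000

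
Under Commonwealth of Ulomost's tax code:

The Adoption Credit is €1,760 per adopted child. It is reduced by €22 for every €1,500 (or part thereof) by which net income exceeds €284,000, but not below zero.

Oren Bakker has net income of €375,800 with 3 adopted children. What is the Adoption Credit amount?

€3,916

Adoption Credit: base = 3 × €1,760 = €5,280. income exceeds €284,000 by €91,800, which is 62 full-or-partial €1,500 increments; reduction = 62 × €22 = €1,364, leaving €3,916.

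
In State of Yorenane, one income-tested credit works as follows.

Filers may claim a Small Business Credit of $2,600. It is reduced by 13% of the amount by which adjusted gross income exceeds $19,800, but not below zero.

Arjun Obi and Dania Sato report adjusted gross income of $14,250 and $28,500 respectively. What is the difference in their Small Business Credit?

Arjun ($14,250): Small Business Credit: $14,250 is at or below the $19,800 threshold, so the full $2,600 applies.
Dania ($28,500): Small Business Credit: 13% of the $8,700 excess over $19,800 is $1,131; credit = $2,600 − $1,131 = $1,469.
Difference: |$2,600 − $1,469| = $1,131.

$1,131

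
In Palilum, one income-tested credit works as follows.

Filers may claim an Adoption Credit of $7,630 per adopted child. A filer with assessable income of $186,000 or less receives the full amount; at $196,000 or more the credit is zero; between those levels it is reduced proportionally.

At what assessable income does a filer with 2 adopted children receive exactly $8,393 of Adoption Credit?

Full credit = 2 × $7,630 = $15,260.
$8,393 is 8,393/15,260 of the full $15,260, so 6,867/15,260 of the $10,000 range has been used: income = $186,000 + $10,000 × 6,867/15,260 = $190,500.

$190,500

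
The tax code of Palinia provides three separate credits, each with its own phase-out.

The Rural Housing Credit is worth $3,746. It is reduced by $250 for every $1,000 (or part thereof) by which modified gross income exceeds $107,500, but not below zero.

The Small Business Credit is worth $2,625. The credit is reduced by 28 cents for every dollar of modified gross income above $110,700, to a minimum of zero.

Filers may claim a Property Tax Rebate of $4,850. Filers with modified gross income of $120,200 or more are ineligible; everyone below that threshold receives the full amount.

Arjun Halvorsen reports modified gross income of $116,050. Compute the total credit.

Rural Housing Credit: income exceeds $107,500 by $8,550, which is 9 full-or-partial $1,000 increments; reduction = 9 × $250 = $2,250, leaving $1,496.
Small Business Credit: 28% of the $5,350 excess over $110,700 is $1,498; credit = $2,625 − $1,498 = $1,127.
Property Tax Rebate: $116,050 is below the $120,200 cutoff, so the full $4,850 applies.
Total: $1,496 + $1,127 + $4,850 = $7,473.

$7,473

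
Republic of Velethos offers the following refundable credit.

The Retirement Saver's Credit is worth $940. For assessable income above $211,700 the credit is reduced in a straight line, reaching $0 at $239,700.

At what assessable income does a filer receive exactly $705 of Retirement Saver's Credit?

$218,700

$705 is 705/940 of the full $940, so 235/940 of the $28,000 range has been used: income = $211,700 + $28,000 × 235/940 = $218,700.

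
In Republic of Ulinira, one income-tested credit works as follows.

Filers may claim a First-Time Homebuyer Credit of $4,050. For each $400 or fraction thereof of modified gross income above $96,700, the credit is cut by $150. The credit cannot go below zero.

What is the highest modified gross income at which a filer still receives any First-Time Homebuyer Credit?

After 26 increments the reduction is 26 × $150 = $3,900, leaving $150; one more increment wipes it out. Increment 26 ends at excess 26 × $400 = $10,400, so the highest qualifying income is $96,700 + $10,400 = $107,100.

$107,100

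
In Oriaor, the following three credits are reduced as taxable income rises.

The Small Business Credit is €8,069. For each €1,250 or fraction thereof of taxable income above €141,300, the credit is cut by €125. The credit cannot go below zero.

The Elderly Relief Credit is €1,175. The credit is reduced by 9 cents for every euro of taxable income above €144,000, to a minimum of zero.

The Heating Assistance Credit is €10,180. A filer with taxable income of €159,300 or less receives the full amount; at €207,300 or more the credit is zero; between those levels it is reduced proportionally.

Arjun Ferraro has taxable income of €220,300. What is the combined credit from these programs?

Small Business Credit: income exceeds €141,300 by €79,000, which is 64 full-or-partial €1,250 increments; reduction = 64 × €125 = €8,000, leaving €69.
Elderly Relief Credit: 9% of the €76,300 excess over €144,000 is €6,867 ≥ base, so the credit is €0.
Heating Assistance Credit: €220,300 is at or above €207,300, so the credit is €0.
Total: €69 + €0 + €0 = €69.

€69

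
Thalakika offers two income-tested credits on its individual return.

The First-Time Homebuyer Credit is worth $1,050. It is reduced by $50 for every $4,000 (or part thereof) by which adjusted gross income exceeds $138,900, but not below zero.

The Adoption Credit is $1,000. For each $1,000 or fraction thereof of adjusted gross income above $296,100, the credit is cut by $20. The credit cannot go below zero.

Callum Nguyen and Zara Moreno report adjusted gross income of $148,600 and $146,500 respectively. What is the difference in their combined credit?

Callum ($148,600): First-Time Homebuyer Credit: income exceeds $138,900 by $9,700, which is 3 full-or-partial $4,000 increments; reduction = 3 × $50 = $150, leaving $900. Adoption Credit: $148,600 is at or below the $296,100 threshold, so the full $1,000 applies. total $900 + $1,000 = $1,900
Zara ($146,500): First-Time Homebuyer Credit: income exceeds $138,900 by $7,600, which is 2 full-or-partial $4,000 increments; reduction = 2 × $50 = $100, leaving $950. Adoption Credit: $146,500 is at or below the $296,100 threshold, so the full $1,000 applies. total $950 + $1,000 = $1,950
Difference: |$1,900 − $1,950| = $50.

$50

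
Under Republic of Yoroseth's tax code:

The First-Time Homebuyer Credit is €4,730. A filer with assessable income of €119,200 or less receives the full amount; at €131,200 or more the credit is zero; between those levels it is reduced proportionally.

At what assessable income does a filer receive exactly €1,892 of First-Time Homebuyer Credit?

€126,400

€1,892 is 1,892/4,730 of the full €4,730, so 2,838/4,730 of the €12,000 range has been used: income = €119,200 + €12,000 × 2,838/4,730 = €126,400.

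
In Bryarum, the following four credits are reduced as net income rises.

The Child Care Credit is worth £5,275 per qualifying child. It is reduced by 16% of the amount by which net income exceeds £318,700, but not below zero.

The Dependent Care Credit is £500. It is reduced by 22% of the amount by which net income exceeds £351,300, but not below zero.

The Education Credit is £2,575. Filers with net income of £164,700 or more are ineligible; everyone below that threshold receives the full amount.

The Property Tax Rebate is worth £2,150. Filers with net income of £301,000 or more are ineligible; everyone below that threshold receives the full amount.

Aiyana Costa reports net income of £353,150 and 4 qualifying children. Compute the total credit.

Child Care Credit: base = 4 × £5,275 = £21,100. 16% of the £34,450 excess over £318,700 is £5,512; credit = £21,100 − £5,512 = £15,588.
Dependent Care Credit: 22% of the £1,850 excess over £351,300 is £407; credit = £500 − £407 = £93.
Education Credit: £353,150 meets or exceeds the £164,700 cutoff, so the credit is £0.
Property Tax Rebate: £353,150 meets or exceeds the £301,000 cutoff, so the credit is £0.
Total: £15,588 + £93 + £0 + £0 = £15,681.

£15,681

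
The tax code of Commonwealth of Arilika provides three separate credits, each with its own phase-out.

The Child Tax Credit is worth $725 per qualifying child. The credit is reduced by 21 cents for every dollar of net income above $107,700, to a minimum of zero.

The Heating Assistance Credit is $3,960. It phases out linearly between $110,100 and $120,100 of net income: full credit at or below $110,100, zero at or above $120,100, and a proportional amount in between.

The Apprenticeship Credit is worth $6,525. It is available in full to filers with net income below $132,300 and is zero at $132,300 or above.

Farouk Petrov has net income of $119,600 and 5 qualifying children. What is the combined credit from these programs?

Child Tax Credit: base = 5 × $725 = $3,625. 21% of the $11,900 excess over $107,700 is $2,499; credit = $3,625 − $2,499 = $1,126.
Heating Assistance Credit: $119,600 is $9,500 into a $10,000 phase-out range, leaving 500/10,000 of the credit: $3,960 × 500/10,000 = $198.
Apprenticeship Credit: $119,600 is below the $132,300 cutoff, so the full $6,525 applies.
Total: $1,126 + $198 + $6,525 = $7,849.

$7,849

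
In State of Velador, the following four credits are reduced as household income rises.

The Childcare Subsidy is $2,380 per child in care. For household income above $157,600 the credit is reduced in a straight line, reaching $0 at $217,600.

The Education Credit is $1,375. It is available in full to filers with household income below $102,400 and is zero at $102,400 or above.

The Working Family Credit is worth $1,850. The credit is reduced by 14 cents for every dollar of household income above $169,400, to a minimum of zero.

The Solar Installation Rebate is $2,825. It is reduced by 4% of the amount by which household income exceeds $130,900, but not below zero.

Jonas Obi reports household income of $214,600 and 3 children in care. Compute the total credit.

Childcare Subsidy: base = 3 × $2,380 = $7,140. $214,600 is $57,000 into a $60,000 phase-out range, leaving 3,000/60,000 of the credit: $7,140 × 3,000/60,000 = $357.
Education Credit: $214,600 meets or exceeds the $102,400 cutoff, so the credit is $0.
Working Family Credit: 14% of the $45,200 excess over $169,400 is $6,328 ≥ base, so the credit is $0.
Solar Installation Rebate: 4% of the $83,700 excess over $130,900 is $3,348 ≥ base, so the credit is $0.
Total: $357 + $0 + $0 + $0 = $357.

$357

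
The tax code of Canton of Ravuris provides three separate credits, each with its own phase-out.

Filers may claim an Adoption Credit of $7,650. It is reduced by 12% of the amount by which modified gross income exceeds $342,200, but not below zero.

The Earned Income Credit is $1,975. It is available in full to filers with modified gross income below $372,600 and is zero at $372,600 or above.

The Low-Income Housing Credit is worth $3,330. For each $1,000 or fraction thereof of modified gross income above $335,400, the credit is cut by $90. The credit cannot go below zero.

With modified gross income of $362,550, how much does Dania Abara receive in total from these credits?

$7,993

Adoption Credit: 12% of the $20,350 excess over $342,200 is $2,442; credit = $7,650 − $2,442 = $5,208.
Earned Income Credit: $362,550 is below the $372,600 cutoff, so the full $1,975 applies.
Low-Income Housing Credit: income exceeds $335,400 by $27,150, which is 28 full-or-partial $1,000 increments; reduction = 28 × $90 = $2,520, leaving $810.
Total: $5,208 + $1,975 + $810 = $7,993.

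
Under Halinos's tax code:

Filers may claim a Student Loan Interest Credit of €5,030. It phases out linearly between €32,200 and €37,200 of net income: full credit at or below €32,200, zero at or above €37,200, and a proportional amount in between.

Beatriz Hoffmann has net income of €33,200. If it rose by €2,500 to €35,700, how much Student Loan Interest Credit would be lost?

At €33,200 — €33,200 is €1,000 into a €5,000 phase-out range, leaving 4,000/5,000 of the credit: €5,030 × 4,000/5,000 = €4,024.
At €35,700 — €35,700 is €3,500 into a €5,000 phase-out range, leaving 1,500/5,000 of the credit: €5,030 × 1,500/5,000 = €1,509.
Lost: €4,024 − €1,509 = €2,515.

€2,515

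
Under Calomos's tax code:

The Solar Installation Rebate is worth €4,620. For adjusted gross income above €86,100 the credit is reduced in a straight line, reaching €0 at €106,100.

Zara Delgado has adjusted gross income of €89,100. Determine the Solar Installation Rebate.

€3,927

Solar Installation Rebate: €89,100 is €3,000 into a €20,000 phase-out range, leaving 17,000/20,000 of the credit: €4,620 × 17,000/20,000 = €3,927.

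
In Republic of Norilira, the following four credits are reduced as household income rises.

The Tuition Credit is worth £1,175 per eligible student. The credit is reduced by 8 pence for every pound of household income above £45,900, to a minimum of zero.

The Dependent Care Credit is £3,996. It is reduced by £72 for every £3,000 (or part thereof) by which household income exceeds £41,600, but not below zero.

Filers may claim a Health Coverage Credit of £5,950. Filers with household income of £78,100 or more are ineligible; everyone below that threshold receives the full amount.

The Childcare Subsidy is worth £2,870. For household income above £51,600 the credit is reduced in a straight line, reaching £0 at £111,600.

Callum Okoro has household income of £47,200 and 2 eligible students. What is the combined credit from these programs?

Tuition Credit: base = 2 × £1,175 = £2,350. 8% of the £1,300 excess over £45,900 is £104; credit = £2,350 − £104 = £2,246.
Dependent Care Credit: income exceeds £41,600 by £5,600, which is 2 full-or-partial £3,000 increments; reduction = 2 × £72 = £144, leaving £3,852.
Health Coverage Credit: £47,200 is below the £78,100 cutoff, so the full £5,950 applies.
Childcare Subsidy: £47,200 is at or below the £51,600 threshold, so the full £2,870 applies.
Total: £2,246 + £3,852 + £5,950 + £2,870 = £14,918.

£14,918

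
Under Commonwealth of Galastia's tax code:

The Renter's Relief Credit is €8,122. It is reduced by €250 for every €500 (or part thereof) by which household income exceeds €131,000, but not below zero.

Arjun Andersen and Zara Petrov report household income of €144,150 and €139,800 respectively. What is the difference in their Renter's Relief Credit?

€2,250

Arjun (€144,150): Renter's Relief Credit: income exceeds €131,000 by €13,150, which is 27 full-or-partial €500 increments; reduction = 27 × €250 = €6,750, leaving €1,372.
Zara (€139,800): Renter's Relief Credit: income exceeds €131,000 by €8,800, which is 18 full-or-partial €500 increments; reduction = 18 × €250 = €4,500, leaving €3,622.
Difference: |€1,372 − €3,622| = €2,250.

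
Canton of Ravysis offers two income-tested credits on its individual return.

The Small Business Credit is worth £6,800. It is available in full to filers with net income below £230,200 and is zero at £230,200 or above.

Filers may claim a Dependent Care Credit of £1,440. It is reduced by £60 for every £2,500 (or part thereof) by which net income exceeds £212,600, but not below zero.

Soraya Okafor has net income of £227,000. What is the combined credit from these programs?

£7,880

Small Business Credit: £227,000 is below the £230,200 cutoff, so the full £6,800 applies.
Dependent Care Credit: income exceeds £212,600 by £14,400, which is 6 full-or-partial £2,500 increments; reduction = 6 × £60 = £360, leaving £1,080.
Total: £6,800 + £1,080 = £7,880.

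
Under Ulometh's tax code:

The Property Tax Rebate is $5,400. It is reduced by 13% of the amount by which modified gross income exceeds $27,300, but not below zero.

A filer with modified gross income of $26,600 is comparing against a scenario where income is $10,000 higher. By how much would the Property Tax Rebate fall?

At $26,600 — $26,600 is at or below the $27,300 threshold, so the full $5,400 applies.
At $36,600 — 13% of the $9,300 excess over $27,300 is $1,209; credit = $5,400 − $1,209 = $4,191.
Lost: $5,400 − $4,191 = $1,209.

$1,209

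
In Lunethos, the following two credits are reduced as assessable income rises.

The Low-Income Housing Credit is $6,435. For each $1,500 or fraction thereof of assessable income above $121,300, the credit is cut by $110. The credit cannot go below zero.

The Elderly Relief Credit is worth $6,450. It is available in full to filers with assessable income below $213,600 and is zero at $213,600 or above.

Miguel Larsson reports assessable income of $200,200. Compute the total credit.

Low-Income Housing Credit: income exceeds $121,300 by $78,900, which is 53 full-or-partial $1,500 increments; reduction = 53 × $110 = $5,830, leaving $605.
Elderly Relief Credit: $200,200 is below the $213,600 cutoff, so the full $6,450 applies.
Total: $605 + $6,450 = $7,055.

$7,055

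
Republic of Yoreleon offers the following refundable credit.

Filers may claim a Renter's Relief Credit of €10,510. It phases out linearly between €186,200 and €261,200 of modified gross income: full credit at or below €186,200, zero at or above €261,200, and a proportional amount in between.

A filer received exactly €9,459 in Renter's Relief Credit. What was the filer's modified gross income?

€9,459 is 9,459/10,510 of the full €10,510, so 1,051/10,510 of the €75,000 range has been used: income = €186,200 + €75,000 × 1,051/10,510 = €193,700.

€193,700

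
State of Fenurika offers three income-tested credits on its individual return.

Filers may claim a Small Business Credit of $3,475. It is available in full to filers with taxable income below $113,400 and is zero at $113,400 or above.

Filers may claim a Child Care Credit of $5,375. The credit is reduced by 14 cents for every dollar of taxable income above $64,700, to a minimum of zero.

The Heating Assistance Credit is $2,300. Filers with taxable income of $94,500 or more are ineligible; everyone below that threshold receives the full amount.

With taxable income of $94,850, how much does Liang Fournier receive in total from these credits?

$4,629

Small Business Credit: $94,850 is below the $113,400 cutoff, so the full $3,475 applies.
Child Care Credit: 14% of the $30,150 excess over $64,700 is $4,221; credit = $5,375 − $4,221 = $1,154.
Heating Assistance Credit: $94,850 meets or exceeds the $94,500 cutoff, so the credit is $0.
Total: $3,475 + $1,154 + $0 = $4,629.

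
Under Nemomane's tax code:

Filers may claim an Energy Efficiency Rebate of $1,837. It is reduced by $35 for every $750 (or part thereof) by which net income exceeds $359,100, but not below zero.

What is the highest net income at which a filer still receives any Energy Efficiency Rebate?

$398,100

After 52 increments the reduction is 52 × $35 = $1,820, leaving $17; one more increment wipes it out. Increment 52 ends at excess 52 × $750 = $39,000, so the highest qualifying income is $359,100 + $39,000 = $398,100.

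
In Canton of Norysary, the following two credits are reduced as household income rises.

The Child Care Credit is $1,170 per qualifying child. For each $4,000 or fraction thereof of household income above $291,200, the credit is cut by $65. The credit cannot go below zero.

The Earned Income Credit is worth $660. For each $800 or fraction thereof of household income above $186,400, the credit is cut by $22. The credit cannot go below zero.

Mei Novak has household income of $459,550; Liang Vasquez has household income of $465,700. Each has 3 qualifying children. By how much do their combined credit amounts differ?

Mei ($459,550): Child Care Credit: base = 3 × $1,170 = $3,510. income exceeds $291,200 by $168,350, which is 43 full-or-partial $4,000 increments; reduction = 43 × $65 = $2,795, leaving $715. Earned Income Credit: income exceeds $186,400 by $273,150 → 342 increments × $22 = $7,524 ≥ base, so the credit is $0. total $715 + $0 = $715
Liang ($465,700): Child Care Credit: base = 3 × $1,170 = $3,510. income exceeds $291,200 by $174,500, which is 44 full-or-partial $4,000 increments; reduction = 44 × $65 = $2,860, leaving $650. Earned Income Credit: income exceeds $186,400 by $279,300 → 350 increments × $22 = $7,700 ≥ base, so the credit is $0. total $650 + $0 = $650
Difference: |$715 − $650| = $65.

$65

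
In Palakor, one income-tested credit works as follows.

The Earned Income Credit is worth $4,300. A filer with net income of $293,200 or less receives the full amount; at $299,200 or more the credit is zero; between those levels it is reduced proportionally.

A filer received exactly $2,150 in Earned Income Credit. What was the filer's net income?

$2,150 is 2,150/4,300 of the full $4,300, so 2,150/4,300 of the $6,000 range has been used: income = $293,200 + $6,000 × 2,150/4,300 = $296,200.

$296,200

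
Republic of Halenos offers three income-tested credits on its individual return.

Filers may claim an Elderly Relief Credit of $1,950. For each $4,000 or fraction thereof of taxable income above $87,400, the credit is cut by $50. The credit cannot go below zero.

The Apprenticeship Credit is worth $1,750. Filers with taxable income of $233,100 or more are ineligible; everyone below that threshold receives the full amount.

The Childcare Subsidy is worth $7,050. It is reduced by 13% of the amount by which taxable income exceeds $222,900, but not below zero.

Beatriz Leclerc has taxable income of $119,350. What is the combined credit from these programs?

Elderly Relief Credit: income exceeds $87,400 by $31,950, which is 8 full-or-partial $4,000 increments; reduction = 8 × $50 = $400, leaving $1,550.
Apprenticeship Credit: $119,350 is below the $233,100 cutoff, so the full $1,750 applies.
Childcare Subsidy: $119,350 is at or below the $222,900 threshold, so the full $7,050 applies.
Total: $1,550 + $1,750 + $7,050 = $10,350.

$10,350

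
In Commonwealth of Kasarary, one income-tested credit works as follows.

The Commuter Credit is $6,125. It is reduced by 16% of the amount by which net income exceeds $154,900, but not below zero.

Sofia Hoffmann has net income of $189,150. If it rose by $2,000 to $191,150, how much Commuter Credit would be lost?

At $189,150 — 16% of the $34,250 excess over $154,900 is $5,480; credit = $6,125 − $5,480 = $645.
At $191,150 — 16% of the $36,250 excess over $154,900 is $5,800; credit = $6,125 − $5,800 = $325.
Lost: $645 − $325 = $320.

$320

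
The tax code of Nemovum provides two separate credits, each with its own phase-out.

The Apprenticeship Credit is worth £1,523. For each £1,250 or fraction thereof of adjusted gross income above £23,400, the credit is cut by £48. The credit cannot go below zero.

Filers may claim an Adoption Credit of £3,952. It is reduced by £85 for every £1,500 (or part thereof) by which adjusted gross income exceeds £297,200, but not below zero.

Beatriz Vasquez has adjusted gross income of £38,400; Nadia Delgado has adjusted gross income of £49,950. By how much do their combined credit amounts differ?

£480

Beatriz (£38,400): Apprenticeship Credit: income exceeds £23,400 by £15,000, which is 12 full-or-partial £1,250 increments; reduction = 12 × £48 = £576, leaving £947. Adoption Credit: £38,400 is at or below the £297,200 threshold, so the full £3,952 applies. total £947 + £3,952 = £4,899
Nadia (£49,950): Apprenticeship Credit: income exceeds £23,400 by £26,550, which is 22 full-or-partial £1,250 increments; reduction = 22 × £48 = £1,056, leaving £467. Adoption Credit: £49,950 is at or below the £297,200 threshold, so the full £3,952 applies. total £467 + £3,952 = £4,419
Difference: |£4,899 − £4,419| = £480.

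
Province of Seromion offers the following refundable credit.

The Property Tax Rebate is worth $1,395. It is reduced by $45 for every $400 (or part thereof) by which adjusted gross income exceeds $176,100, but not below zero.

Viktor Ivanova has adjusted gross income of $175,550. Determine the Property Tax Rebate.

$1,395

Property Tax Rebate: $175,550 is at or below the $176,100 threshold, so the full $1,395 applies.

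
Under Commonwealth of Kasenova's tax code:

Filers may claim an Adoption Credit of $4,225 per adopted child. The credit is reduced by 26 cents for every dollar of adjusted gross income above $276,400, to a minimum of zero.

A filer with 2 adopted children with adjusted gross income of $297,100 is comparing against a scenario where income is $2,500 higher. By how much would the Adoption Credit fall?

At $297,100 — base = 2 × $4,225 = $8,450. 26% of the $20,700 excess over $276,400 is $5,382; credit = $8,450 − $5,382 = $3,068.
At $299,600 — base = 2 × $4,225 = $8,450. 26% of the $23,200 excess over $276,400 is $6,032; credit = $8,450 − $6,032 = $2,418.
Lost: $3,068 − $2,418 = $650.

$650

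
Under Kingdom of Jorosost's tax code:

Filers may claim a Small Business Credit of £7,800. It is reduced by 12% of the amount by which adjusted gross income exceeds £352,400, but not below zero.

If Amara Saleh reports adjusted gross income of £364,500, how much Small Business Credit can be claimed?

Small Business Credit: 12% of the £12,100 excess over £352,400 is £1,452; credit = £7,800 − £1,452 = £6,348.

£6,348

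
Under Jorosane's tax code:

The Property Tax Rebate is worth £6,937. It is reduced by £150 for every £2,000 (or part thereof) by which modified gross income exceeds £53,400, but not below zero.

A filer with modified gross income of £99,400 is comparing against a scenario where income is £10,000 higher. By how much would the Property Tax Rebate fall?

£750

At £99,400 — income exceeds £53,400 by £46,000, which is 23 full-or-partial £2,000 increments; reduction = 23 × £150 = £3,450, leaving £3,487.
At £109,400 — income exceeds £53,400 by £56,000, which is 28 full-or-partial £2,000 increments; reduction = 28 × £150 = £4,200, leaving £2,737.
Lost: £3,487 − £2,737 = £750.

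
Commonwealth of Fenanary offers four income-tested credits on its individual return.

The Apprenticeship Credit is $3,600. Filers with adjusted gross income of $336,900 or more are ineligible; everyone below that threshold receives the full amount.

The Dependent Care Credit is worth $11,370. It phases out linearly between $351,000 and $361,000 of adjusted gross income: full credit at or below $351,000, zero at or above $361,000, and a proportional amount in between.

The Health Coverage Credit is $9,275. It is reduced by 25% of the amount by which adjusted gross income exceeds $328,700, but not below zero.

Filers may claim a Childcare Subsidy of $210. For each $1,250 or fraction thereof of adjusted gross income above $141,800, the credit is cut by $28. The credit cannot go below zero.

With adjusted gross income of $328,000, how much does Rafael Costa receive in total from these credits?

Apprenticeship Credit: $328,000 is below the $336,900 cutoff, so the full $3,600 applies.
Dependent Care Credit: $328,000 is at or below the $351,000 threshold, so the full $11,370 applies.
Health Coverage Credit: $328,000 is at or below the $328,700 threshold, so the full $9,275 applies.
Childcare Subsidy: income exceeds $141,800 by $186,200 → 149 increments × $28 = $4,172 ≥ base, so the credit is $0.
Total: $3,600 + $11,370 + $9,275 + $0 = $24,245.

$24,245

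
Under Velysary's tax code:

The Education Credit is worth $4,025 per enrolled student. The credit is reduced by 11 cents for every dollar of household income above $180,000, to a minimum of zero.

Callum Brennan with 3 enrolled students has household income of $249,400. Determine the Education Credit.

$4,441

Education Credit: base = 3 × $4,025 = $12,075. 11% of the $69,400 excess over $180,000 is $7,634; credit = $12,075 − $7,634 = $4,441.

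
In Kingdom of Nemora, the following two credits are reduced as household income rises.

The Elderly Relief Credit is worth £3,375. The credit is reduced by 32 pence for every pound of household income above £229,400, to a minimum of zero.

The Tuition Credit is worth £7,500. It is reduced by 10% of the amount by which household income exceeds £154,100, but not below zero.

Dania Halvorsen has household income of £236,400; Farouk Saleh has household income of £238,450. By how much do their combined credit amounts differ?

£656

Dania (£236,400): Elderly Relief Credit: 32% of the £7,000 excess over £229,400 is £2,240; credit = £3,375 − £2,240 = £1,135. Tuition Credit: 10% of the £82,300 excess over £154,100 is £8,230 ≥ base, so the credit is £0. total £1,135 + £0 = £1,135
Farouk (£238,450): Elderly Relief Credit: 32% of the £9,050 excess over £229,400 is £2,896; credit = £3,375 − £2,896 = £479. Tuition Credit: 10% of the £84,350 excess over £154,100 is £8,435 ≥ base, so the credit is £0. total £479 + £0 = £479
Difference: |£1,135 − £479| = £656.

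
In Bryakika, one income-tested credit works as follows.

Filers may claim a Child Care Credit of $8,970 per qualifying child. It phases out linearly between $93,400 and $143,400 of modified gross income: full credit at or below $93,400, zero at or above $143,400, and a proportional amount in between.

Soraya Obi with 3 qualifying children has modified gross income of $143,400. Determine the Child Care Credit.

Child Care Credit: base = 3 × $8,970 = $26,910. $143,400 is at or above $143,400, so the credit is $0.

$0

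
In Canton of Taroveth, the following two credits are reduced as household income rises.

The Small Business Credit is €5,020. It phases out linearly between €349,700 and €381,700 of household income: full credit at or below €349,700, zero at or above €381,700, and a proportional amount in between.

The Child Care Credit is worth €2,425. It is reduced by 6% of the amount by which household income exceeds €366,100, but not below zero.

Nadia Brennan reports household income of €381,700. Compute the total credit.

€1,489

Small Business Credit: €381,700 is at or above €381,700, so the credit is €0.
Child Care Credit: 6% of the €15,600 excess over €366,100 is €936; credit = €2,425 − €936 = €1,489.
Total: €0 + €1,489 = €1,489.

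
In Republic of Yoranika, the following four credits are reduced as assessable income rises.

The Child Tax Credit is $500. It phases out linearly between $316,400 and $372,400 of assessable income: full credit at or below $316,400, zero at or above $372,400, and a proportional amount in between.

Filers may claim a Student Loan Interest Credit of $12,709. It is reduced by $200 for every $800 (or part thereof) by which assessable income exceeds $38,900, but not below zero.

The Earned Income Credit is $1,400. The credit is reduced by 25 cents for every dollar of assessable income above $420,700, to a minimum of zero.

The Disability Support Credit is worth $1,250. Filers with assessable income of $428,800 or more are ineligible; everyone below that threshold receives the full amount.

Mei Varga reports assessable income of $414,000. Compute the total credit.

Child Tax Credit: $414,000 is at or above $372,400, so the credit is $0.
Student Loan Interest Credit: income exceeds $38,900 by $375,100 → 469 increments × $200 = $93,800 ≥ base, so the credit is $0.
Earned Income Credit: $414,000 is at or below the $420,700 threshold, so the full $1,400 applies.
Disability Support Credit: $414,000 is below the $428,800 cutoff, so the full $1,250 applies.
Total: $0 + $0 + $1,400 + $1,250 = $2,650.

$2,650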